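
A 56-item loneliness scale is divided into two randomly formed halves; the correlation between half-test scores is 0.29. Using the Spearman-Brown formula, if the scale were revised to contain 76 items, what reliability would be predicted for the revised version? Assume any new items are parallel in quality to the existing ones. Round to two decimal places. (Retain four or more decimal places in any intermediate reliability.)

0.53

Full-test reliability from the split-half r: r_full = 2(0.29)/(1 + 0.29) = 0.4496
Length factor from 56 to 76 items: n = 76/56 = 1.3571
r_new = n·r_full / (1 + (n − 1)·r_full) = 0.6102 / 1.1606 ≈ 0.5258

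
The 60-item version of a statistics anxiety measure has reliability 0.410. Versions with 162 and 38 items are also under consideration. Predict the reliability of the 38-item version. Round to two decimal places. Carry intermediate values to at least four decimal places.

Only the ratio of lengths matters: n = 38/60 = 0.6333
r_{38} = n·r / (1 + (n − 1)·r) = 0.2597 / 0.8497 ≈ 0.3056

0.31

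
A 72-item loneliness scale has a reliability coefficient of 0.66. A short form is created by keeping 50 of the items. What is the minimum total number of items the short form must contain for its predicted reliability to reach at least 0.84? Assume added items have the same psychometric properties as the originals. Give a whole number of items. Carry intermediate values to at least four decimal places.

195

Short-form reliability: n = 50/72 = 0.6944; r_50 = n·r/(1+(n−1)r) ≈ 0.5741
Length factor from the short form to reach 0.84: n' = 0.84(1 − 0.5741) / [0.5741(1 − 0.84)] ≈ 3.8947
Items = 3.8947 × 50 ≈ 194.73 → 195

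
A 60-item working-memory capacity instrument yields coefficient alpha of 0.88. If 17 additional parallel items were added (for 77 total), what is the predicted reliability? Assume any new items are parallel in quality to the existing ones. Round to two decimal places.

The new length is 77/60 = 1.2833 times the old.
Spearman-Brown: r_new = n·r / (1 + (n − 1)·r)
r_new = 1.2833·0.88 / [1 + (1.2833 − 1)·0.88]
     = 1.1293 / 1.2493 = 0.9039

0.90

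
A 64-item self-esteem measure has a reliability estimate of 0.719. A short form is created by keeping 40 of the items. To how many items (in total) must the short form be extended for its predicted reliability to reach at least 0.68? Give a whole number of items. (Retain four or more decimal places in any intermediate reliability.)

54

First, r for the 40-item form: n = 40/64 = 0.6250, so r_40 = 0.6250·0.719/(1 + (0.6250 − 1)·0.719) = 0.6153
Then solve for n' with r_old = 0.6153, r_target = 0.68: n' = 0.68(1 − 0.6153)/[0.6153(1 − 0.68)] = 1.3286
Total items = 1.3286 × 40 = 53.14, rounded up to 54.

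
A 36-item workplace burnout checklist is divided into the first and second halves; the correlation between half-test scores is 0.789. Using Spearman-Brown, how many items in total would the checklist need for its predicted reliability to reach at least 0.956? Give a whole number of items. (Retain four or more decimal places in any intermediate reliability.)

Corrected full-test reliability: r_full = 2 × 0.789 / (1 + 0.789) ≈ 0.8821
n = r_tgt(1 − r_full) / [r_full(1 − r_tgt)] = 0.956 × 0.1179 / (0.8821 × 0.044) ≈ 2.9040
Items = 2.9040 × 36 ≈ 104.54 → 105

105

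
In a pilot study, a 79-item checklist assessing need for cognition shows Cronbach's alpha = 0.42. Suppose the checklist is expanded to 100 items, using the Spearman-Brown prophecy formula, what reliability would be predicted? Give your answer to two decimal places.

0.48

n = 100/79 = 1.2658
Spearman-Brown: r_new = n·r / (1 + (n − 1)·r)
r_new = 1.2658·0.42 / [1 + (1.2658 − 1)·0.42]
     = 0.5316 / 1.1116 = 0.4782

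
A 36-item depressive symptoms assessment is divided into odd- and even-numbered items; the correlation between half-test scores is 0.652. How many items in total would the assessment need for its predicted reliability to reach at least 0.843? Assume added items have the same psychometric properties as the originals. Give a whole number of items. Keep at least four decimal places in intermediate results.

Corrected full-test reliability: r_full = 2 × 0.652 / (1 + 0.652) ≈ 0.7893
Solve Spearman-Brown for n: n = 0.843(1 − 0.7893) / [0.7893(1 − 0.843)] = 1.4333
Required items = 1.4333 × 36 = 51.60, so 52 items.

52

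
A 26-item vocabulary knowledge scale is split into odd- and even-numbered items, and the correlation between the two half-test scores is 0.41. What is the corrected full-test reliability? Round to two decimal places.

Apply the Spearman-Brown correction with n = 2:
r_full = 2r_hh / (1 + r_hh) = 2 × 0.41 / (1 + 0.41)
r_full = 0.8200 / 1.4100 ≈ 0.5816

0.58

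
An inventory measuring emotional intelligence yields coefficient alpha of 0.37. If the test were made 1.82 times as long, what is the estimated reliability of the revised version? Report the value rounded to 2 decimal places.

0.52

Spearman-Brown: r_new = n·r / (1 + (n − 1)·r)
r_new = 1.82·0.37 / [1 + (1.82 − 1)·0.37]
r_new = 0.6734 / 1.3034 ≈ 0.5166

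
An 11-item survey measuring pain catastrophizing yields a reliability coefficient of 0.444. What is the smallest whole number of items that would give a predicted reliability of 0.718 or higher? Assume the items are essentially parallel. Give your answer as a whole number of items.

Rearranging the Spearman-Brown formula for n,
n = r_target (1 − r_old) / [ r_old (1 − r_target) ]
n = 0.718(1 − 0.444) / [0.444(1 − 0.718)]
  = 0.399208 / 0.125208 = 3.1884
Items needed = n × 11 = 3.1884 × 11 ≈ 35.07 → round up to 36

36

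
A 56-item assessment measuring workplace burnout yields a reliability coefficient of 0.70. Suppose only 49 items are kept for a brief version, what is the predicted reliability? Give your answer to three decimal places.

0.671

The new length is 49/56 = 0.875 times the old.
By Spearman-Brown, r_new = n r / (1 + (n − 1) r).
r_new = 0.875·0.70 / [1 + (0.875 − 1)·0.70]
     = 0.6125 / 0.9125 = 0.6712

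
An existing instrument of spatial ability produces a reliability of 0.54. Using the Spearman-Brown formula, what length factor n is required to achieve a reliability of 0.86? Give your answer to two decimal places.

Spearman-Brown solved for the length factor n:
n = r_target (1 − r_old) / [ r_old (1 − r_target) ]
n = [0.86 × 0.46] / [0.54 × 0.14]
n = 0.3956 / 0.0756 ≈ 5.2328

5.23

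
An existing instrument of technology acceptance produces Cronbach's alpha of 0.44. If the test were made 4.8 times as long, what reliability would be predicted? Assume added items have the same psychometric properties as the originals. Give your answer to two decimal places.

0.79

By Spearman-Brown, r_new = n r / (1 + (n − 1) r).
r_new = (4.8 × 0.44) / (1 + (4.8 − 1) × 0.44)
r_new = 2.1120 / 2.6720 ≈ 0.7904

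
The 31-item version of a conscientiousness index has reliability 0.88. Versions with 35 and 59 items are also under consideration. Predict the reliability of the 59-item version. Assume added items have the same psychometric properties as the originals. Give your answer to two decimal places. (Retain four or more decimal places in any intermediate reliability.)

0.93

Only the ratio of lengths matters: n = 59/31 = 1.9032
r_{59} = n·r / (1 + (n − 1)·r) = 1.6748 / 1.7948 ≈ 0.9331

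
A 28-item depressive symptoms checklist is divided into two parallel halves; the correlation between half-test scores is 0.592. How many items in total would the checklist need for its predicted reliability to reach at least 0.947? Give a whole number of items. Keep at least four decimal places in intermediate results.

173

Corrected full-test reliability: r_full = 2 × 0.592 / (1 + 0.592) ≈ 0.7437
Solve Spearman-Brown for n: n = 0.947(1 − 0.7437) / [0.7437(1 − 0.947)] = 6.1578
Items = 6.1578 × 28 ≈ 172.42 → 173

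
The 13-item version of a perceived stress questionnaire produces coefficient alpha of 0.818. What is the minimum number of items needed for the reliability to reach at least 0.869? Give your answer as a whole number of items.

Rearranging the Spearman-Brown formula for n,
n = r*(1 − r) / [ r (1 − r*) ]
n = 0.869(1 − 0.818) / [0.818(1 − 0.869)]
  = 0.158158 / 0.107158 = 1.4759
Items needed = n × 13 = 1.4759 × 13 ≈ 19.19 → round up to 20

20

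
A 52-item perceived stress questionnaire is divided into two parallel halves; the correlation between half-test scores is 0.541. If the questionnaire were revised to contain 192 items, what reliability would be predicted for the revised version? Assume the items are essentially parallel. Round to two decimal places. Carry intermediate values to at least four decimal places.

0.90

Full-test reliability from the split-half r: r_full = 2(0.541)/(1 + 0.541) = 0.7021
Length factor from 52 to 192 items: n = 192/52 = 3.6923
r_new = n·r_full / (1 + (n − 1)·r_full) = 2.5924 / 2.8903 ≈ 0.8969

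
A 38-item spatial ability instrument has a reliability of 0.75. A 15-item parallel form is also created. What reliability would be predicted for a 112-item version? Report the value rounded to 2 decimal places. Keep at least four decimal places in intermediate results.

The 15-item form is not needed; work directly from the 38-item form with n = 112/38 = 2.9474.
r_{112} = n·r / (1 + (n − 1)·r) = 2.2106 / 2.4606 ≈ 0.8984

0.90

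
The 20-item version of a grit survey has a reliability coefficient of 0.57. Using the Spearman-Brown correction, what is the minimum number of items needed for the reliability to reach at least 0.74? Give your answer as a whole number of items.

Rearranging the Spearman-Brown formula for n,
n = r*(1 − r) / [ r (1 − r*) ]
n = 0.74(1 − 0.57) / [0.57(1 − 0.74)]
n = 0.3182 / 0.1482 ≈ 2.1471
2.1471 × 20 = 42.94 → 43 items

43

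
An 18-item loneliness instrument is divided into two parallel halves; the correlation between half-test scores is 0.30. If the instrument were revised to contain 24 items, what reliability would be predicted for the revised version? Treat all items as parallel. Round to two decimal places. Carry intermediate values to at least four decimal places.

0.53

First correct the split-half correlation to full-test reliability: r_full = 2 × 0.30 / (1 + 0.30) ≈ 0.4615
Length factor from 18 to 24 items: n = 24/18 = 1.3333
r_new = n·r_full / (1 + (n − 1)·r_full) = 0.6153 / 1.1538 ≈ 0.5333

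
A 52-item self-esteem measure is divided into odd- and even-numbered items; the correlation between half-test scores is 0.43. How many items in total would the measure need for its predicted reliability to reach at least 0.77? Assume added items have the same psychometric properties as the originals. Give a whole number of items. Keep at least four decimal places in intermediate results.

116

r_full = 2(0.43)/(1 + 0.43) = 0.6014
n = r_tgt(1 − r_full) / [r_full(1 − r_tgt)] = 0.77 × 0.3986 / (0.6014 × 0.23) ≈ 2.2189
Items = 2.2189 × 52 ≈ 115.38 → 116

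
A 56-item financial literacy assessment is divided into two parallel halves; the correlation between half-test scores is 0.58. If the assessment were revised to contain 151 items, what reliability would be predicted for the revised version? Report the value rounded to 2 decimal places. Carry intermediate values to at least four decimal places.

0.88

Full-test reliability from the split-half r: r_full = 2(0.58)/(1 + 0.58) = 0.7342
Then adjust to 151 items: n = 151/56 = 2.6964
r_new = n·r_full / (1 + (n − 1)·r_full) = 1.9797 / 2.2455 ≈ 0.8816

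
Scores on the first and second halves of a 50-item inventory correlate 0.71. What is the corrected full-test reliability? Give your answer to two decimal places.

0.83

r_full = 2(0.71) / (1 + 0.71)
r_full = 1.4200 / 1.7100 ≈ 0.8304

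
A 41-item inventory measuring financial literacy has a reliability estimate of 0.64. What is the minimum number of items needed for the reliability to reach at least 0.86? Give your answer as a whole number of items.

142

n = [0.86 × 0.36] / [0.64 × 0.14]
  = 0.3096 / 0.0896 = 3.4554
Items needed = n × 41 = 3.4554 × 41 ≈ 141.67 → round up to 142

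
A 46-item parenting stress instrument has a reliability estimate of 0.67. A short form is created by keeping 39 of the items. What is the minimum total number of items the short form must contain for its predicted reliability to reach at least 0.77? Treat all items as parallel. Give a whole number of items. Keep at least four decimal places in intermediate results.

76

Short-form reliability: n = 39/46 = 0.8478; r_39 = n·r/(1+(n−1)r) ≈ 0.6325
Then solve for n' with r_old = 0.6325, r_target = 0.77: n' = 0.77(1 − 0.6325)/[0.6325(1 − 0.77)] = 1.9452
Total items = 1.9452 × 39 = 75.86, rounded up to 76.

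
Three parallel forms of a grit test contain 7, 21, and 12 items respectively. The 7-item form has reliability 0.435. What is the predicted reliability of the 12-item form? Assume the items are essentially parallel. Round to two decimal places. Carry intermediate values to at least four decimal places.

The 21-item form is not needed; work directly from the 7-item form with n = 12/7 = 1.7143.
r_{12} = n·r / (1 + (n − 1)·r) = 0.7457 / 1.3107 ≈ 0.5689

0.57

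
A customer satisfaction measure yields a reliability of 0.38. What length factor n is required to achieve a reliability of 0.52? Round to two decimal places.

1.77

Rearranging the Spearman-Brown formula for n,
n = r_target (1 − r_old) / [ r_old (1 − r_target) ]
n = 0.52 × (1 − 0.38) / [ 0.38 × (1 − 0.52) ]
  = 0.3224 / 0.1824 = 1.7675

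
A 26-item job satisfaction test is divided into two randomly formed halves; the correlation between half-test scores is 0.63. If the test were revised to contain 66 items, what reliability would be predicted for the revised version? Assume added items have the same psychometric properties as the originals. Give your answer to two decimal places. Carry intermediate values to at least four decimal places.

Spearman-Brown correction (n = 2): r_full = 2·0.63/(1 + 0.63) = 0.7730
Then adjust to 66 items: n = 66/26 = 2.5385
r_new = n·r_full / (1 + (n − 1)·r_full) = 1.9623 / 2.1893 ≈ 0.8963

0.90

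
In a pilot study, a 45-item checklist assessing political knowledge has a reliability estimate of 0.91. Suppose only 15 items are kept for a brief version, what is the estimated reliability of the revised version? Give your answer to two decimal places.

0.77

Length ratio n = 15/45 = 0.3333
r_new = (0.3333 × 0.91) / (1 + (0.3333 − 1) × 0.91)
r_new = 0.3033 / 0.3933 ≈ 0.7712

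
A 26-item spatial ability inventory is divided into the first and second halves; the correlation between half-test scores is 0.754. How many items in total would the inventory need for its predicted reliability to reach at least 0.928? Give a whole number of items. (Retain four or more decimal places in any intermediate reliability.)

55

r_full = 2(0.754)/(1 + 0.754) = 0.8597
Solve Spearman-Brown for n: n = 0.928(1 − 0.8597) / [0.8597(1 − 0.928)] = 2.1034
Required items = 2.1034 × 26 = 54.69, so 55 items.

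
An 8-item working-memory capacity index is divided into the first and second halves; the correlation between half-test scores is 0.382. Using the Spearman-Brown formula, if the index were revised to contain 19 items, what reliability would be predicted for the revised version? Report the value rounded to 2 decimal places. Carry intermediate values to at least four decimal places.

Spearman-Brown correction (n = 2): r_full = 2·0.382/(1 + 0.382) = 0.5528
Then adjust to 19 items: n = 19/8 = 2.3750
r_new = n·r_full / (1 + (n − 1)·r_full) = 1.3129 / 1.7601 ≈ 0.7459

0.75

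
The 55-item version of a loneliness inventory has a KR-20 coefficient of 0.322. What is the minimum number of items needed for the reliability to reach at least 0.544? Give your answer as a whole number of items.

n = 0.544(1 − 0.322) / [0.322(1 − 0.544)]
n = 0.368832 / 0.146832 ≈ 2.5119
So the test needs 2.5119 × 55 ≈ 138.15 items; rounding up, 139.

139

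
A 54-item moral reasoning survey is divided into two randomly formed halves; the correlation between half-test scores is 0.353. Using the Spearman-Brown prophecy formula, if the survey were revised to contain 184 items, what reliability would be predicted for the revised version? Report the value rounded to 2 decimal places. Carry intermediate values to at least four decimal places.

Spearman-Brown correction (n = 2): r_full = 2·0.353/(1 + 0.353) = 0.5218
Then adjust to 184 items: n = 184/54 = 3.4074
r_new = n·r_full / (1 + (n − 1)·r_full) = 1.7780 / 2.2562 ≈ 0.7881

0.79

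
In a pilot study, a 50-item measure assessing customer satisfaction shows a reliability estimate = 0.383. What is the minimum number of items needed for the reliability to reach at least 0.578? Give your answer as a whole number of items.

n = 0.578 × (1 − 0.383) / [ 0.383 × (1 − 0.578) ]
n = 0.356626 / 0.161626 ≈ 2.2065
Items needed = n × 50 = 2.2065 × 50 ≈ 110.33 → round up to 111

111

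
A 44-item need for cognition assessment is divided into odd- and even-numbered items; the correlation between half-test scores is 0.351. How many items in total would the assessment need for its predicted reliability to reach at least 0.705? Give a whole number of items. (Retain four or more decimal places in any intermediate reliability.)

Corrected full-test reliability: r_full = 2 × 0.351 / (1 + 0.351) ≈ 0.5196
Solve Spearman-Brown for n: n = 0.705(1 − 0.5196) / [0.5196(1 − 0.705)] = 2.2095
Required items = 2.2095 × 44 = 97.22, so 98 items.

98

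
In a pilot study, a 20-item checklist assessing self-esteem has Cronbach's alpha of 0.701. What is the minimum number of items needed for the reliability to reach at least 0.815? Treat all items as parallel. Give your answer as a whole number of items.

Spearman-Brown solved for the length factor n:
n = r_target (1 − r_old) / [ r_old (1 − r_target) ]
n = 0.815(1 − 0.701) / [0.701(1 − 0.815)]
  = 0.243685 / 0.129685 = 1.8791
So the test needs 1.8791 × 20 ≈ 37.58 items; rounding up, 38.

38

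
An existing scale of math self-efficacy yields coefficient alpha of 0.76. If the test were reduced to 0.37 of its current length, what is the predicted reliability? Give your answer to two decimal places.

0.54

By Spearman-Brown, r_new = n r / (1 + (n − 1) r).
r_new = (0.37 × 0.76) / (1 + (0.37 − 1) × 0.76)
r_new = 0.2812 / 0.5212 ≈ 0.5395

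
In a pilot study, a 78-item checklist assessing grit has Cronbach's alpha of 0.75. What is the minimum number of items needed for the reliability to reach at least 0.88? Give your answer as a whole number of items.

191

n = [0.88 × 0.25] / [0.75 × 0.12]
  = 0.2200 / 0.0900 = 2.4444
So the test needs 2.4444 × 78 ≈ 190.66 items; rounding up, 191.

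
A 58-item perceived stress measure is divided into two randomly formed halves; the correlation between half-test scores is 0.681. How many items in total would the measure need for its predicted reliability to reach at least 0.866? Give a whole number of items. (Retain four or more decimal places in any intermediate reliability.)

88

r_full = 2(0.681)/(1 + 0.681) = 0.8102
Solve Spearman-Brown for n: n = 0.866(1 − 0.8102) / [0.8102(1 − 0.866)] = 1.5140
Required items = 1.5140 × 58 = 87.81, so 88 items.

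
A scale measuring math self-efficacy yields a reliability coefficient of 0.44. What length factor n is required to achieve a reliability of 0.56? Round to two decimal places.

1.62

n = 0.56 × (1 − 0.44) / [ 0.44 × (1 − 0.56) ]
n = 0.3136 / 0.1936 ≈ 1.6198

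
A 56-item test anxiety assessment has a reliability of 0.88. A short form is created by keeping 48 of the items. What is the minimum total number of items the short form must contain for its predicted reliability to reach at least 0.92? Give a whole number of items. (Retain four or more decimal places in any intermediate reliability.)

Short-form reliability: n = 48/56 = 0.8571; r_48 = n·r/(1+(n−1)r) ≈ 0.8627
Length factor from the short form to reach 0.92: n' = 0.92(1 − 0.8627) / [0.8627(1 − 0.92)] ≈ 1.8302
Items = 1.8302 × 48 ≈ 87.85 → 88

88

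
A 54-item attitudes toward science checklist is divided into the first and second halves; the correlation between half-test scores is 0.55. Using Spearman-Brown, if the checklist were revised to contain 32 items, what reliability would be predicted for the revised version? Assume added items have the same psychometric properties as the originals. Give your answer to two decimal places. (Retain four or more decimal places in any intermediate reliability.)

First correct the split-half correlation to full-test reliability: r_full = 2 × 0.55 / (1 + 0.55) ≈ 0.7097
Length factor from 54 to 32 items: n = 32/54 = 0.5926
r_new = n·r_full / (1 + (n − 1)·r_full) = 0.4206 / 0.7109 ≈ 0.5916

0.59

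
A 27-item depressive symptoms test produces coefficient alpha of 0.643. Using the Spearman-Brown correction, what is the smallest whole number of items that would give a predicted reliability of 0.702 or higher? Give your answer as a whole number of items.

36

Spearman-Brown solved for the length factor n:
n = r_target (1 − r_old) / [ r_old (1 − r_target) ]
n = 0.702(1 − 0.643) / [0.643(1 − 0.702)]
  = 0.250614 / 0.191614 = 1.3079
So the test needs 1.3079 × 27 ≈ 35.31 items; rounding up, 36.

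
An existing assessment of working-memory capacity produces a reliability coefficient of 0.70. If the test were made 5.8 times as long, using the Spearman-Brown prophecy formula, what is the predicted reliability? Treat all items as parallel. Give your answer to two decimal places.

0.93

r_new = 5.8·0.70 / [1 + (5.8 − 1)·0.70]
r_new = 4.0600 / 4.3600 ≈ 0.9312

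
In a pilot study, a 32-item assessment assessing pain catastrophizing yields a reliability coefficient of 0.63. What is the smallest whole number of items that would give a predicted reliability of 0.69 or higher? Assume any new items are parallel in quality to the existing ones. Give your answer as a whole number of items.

42

n = [0.69 × 0.37] / [0.63 × 0.31]
n = 0.2553 / 0.1953 ≈ 1.3072
1.3072 × 32 = 41.83 → 42 items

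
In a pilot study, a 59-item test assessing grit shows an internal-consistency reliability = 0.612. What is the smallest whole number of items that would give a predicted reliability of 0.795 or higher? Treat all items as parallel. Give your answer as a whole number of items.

n = [0.795 × 0.388] / [0.612 × 0.205]
n = 0.308460 / 0.125460 ≈ 2.4586
So the test needs 2.4586 × 59 ≈ 145.06 items; rounding up, 146.

146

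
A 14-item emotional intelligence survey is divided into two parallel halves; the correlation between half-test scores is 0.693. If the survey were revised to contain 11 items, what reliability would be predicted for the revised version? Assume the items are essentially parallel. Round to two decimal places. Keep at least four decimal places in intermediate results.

Spearman-Brown correction (n = 2): r_full = 2·0.693/(1 + 0.693) = 0.8187
Then adjust to 11 items: n = 11/14 = 0.7857
r_new = n·r_full / (1 + (n − 1)·r_full) = 0.6433 / 0.8246 ≈ 0.7801

0.78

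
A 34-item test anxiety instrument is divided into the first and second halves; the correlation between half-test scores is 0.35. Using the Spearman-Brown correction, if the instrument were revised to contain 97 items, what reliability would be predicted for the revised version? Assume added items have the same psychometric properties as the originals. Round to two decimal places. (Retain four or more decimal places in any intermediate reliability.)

0.75

First correct the split-half correlation to full-test reliability: r_full = 2 × 0.35 / (1 + 0.35) ≈ 0.5185
Length factor from 34 to 97 items: n = 97/34 = 2.8529
r_new = n·r_full / (1 + (n − 1)·r_full) = 1.4792 / 1.9607 ≈ 0.7544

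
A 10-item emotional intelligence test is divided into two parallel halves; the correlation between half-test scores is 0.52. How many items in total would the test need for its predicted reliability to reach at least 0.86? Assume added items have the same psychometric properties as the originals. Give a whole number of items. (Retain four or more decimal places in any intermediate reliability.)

29

Corrected full-test reliability: r_full = 2 × 0.52 / (1 + 0.52) ≈ 0.6842
Solve Spearman-Brown for n: n = 0.86(1 − 0.6842) / [0.6842(1 − 0.86)] = 2.8353
Required items = 2.8353 × 10 = 28.35, so 29 items.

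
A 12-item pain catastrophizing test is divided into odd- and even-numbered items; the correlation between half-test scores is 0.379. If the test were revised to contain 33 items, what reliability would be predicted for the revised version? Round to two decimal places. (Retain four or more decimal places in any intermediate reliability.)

0.77

Spearman-Brown correction (n = 2): r_full = 2·0.379/(1 + 0.379) = 0.5497
Length factor from 12 to 33 items: n = 33/12 = 2.7500
r_new = n·r_full / (1 + (n − 1)·r_full) = 1.5117 / 1.9620 ≈ 0.7705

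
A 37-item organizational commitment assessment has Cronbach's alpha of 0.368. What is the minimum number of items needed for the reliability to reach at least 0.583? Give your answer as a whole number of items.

89

Spearman-Brown solved for the length factor n:
n = r*(1 − r) / [ r (1 − r*) ]
n = 0.583(1 − 0.368) / [0.368(1 − 0.583)]
  = 0.368456 / 0.153456 = 2.4011
2.4011 × 37 = 88.84 → 89 items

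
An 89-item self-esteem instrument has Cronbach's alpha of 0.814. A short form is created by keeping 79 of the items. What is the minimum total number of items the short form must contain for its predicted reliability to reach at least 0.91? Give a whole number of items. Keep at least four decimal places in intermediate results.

206

First, r for the 79-item form: n = 79/89 = 0.8876, so r_79 = 0.8876·0.814/(1 + (0.8876 − 1)·0.814) = 0.7953
Then solve for n' with r_old = 0.7953, r_target = 0.91: n' = 0.91(1 − 0.7953)/[0.7953(1 − 0.91)] = 2.6025
Items = 2.6025 × 79 ≈ 205.60 → 206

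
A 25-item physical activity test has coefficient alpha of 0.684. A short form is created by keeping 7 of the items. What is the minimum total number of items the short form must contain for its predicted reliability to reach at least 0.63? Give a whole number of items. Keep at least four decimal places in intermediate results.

20

Short-form reliability: n = 7/25 = 0.2800; r_7 = n·r/(1+(n−1)r) ≈ 0.3774
Length factor from the short form to reach 0.63: n' = 0.63(1 − 0.3774) / [0.3774(1 − 0.63)] ≈ 2.8090
Items = 2.8090 × 7 ≈ 19.66 → 20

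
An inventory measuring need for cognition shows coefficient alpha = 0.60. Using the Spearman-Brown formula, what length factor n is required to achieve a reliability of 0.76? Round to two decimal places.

Spearman-Brown solved for the length factor n:
n = r_target (1 − r_old) / [ r_old (1 − r_target) ]
n = 0.76 × (1 − 0.60) / [ 0.60 × (1 − 0.76) ]
n = 0.3040 / 0.1440 ≈ 2.1111

2.11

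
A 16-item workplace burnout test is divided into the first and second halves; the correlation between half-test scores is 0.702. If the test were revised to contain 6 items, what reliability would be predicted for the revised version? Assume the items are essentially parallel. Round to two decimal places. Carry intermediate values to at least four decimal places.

0.64

First correct the split-half correlation to full-test reliability: r_full = 2 × 0.702 / (1 + 0.702) ≈ 0.8249
Length factor from 16 to 6 items: n = 6/16 = 0.3750
r_new = n·r_full / (1 + (n − 1)·r_full) = 0.3093 / 0.4844 ≈ 0.6385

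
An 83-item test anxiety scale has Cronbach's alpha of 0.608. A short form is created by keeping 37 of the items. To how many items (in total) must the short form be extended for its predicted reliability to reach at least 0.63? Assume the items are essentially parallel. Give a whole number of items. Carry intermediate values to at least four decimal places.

First, r for the 37-item form: n = 37/83 = 0.4458, so r_37 = 0.4458·0.608/(1 + (0.4458 − 1)·0.608) = 0.4088
Length factor from the short form to reach 0.63: n' = 0.63(1 − 0.4088) / [0.4088(1 − 0.63)] ≈ 2.4624
Total items = 2.4624 × 37 = 91.11, rounded up to 92.

92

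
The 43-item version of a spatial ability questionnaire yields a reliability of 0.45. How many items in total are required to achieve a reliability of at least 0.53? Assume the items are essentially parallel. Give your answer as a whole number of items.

60

n = 0.53(1 − 0.45) / [0.45(1 − 0.53)]
n = 0.2915 / 0.2115 ≈ 1.3783
So the test needs 1.3783 × 43 ≈ 59.27 items; rounding up, 60.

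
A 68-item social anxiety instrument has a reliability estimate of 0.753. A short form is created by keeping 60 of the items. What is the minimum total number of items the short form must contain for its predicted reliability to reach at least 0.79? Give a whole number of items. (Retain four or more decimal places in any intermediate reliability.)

84

Short-form reliability: n = 60/68 = 0.8824; r_60 = n·r/(1+(n−1)r) ≈ 0.7290
Length factor from the short form to reach 0.79: n' = 0.79(1 − 0.7290) / [0.7290(1 − 0.79)] ≈ 1.3985
Total items = 1.3985 × 60 = 83.91, rounded up to 84.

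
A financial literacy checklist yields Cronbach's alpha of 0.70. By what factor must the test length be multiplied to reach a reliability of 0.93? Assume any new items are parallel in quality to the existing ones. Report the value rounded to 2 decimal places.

5.69

n = [0.93 × 0.30] / [0.70 × 0.07]
n = 0.2790 / 0.0490 ≈ 5.6939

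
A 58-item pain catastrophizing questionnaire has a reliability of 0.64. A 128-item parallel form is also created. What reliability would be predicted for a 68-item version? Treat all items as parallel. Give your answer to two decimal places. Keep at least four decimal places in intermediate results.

Only the ratio of lengths matters: n = 68/58 = 1.1724
r_{68} = n·r / (1 + (n − 1)·r) = 0.7503 / 1.1103 ≈ 0.6758

0.68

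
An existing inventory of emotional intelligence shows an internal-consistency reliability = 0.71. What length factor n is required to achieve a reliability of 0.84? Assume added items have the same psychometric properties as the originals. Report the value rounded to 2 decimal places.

2.14

Invert Spearman-Brown to solve for n:
n = r*(1 − r) / [ r (1 − r*) ]
n = [0.84 × 0.29] / [0.71 × 0.16]
  = 0.2436 / 0.1136 = 2.1444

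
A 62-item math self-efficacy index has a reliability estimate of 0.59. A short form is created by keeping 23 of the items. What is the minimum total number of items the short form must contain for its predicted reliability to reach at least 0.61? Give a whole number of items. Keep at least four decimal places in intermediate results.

Short-form reliability: n = 23/62 = 0.3710; r_23 = n·r/(1+(n−1)r) ≈ 0.3481
Length factor from the short form to reach 0.61: n' = 0.61(1 − 0.3481) / [0.3481(1 − 0.61)] ≈ 2.9292
Total items = 2.9292 × 23 = 67.37, rounded up to 68.

68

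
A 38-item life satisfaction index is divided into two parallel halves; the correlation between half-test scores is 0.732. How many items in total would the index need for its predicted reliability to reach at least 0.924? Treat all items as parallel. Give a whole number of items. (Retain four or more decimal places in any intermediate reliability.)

Corrected full-test reliability: r_full = 2 × 0.732 / (1 + 0.732) ≈ 0.8453
Solve Spearman-Brown for n: n = 0.924(1 − 0.8453) / [0.8453(1 − 0.924)] = 2.2250
Items = 2.2250 × 38 ≈ 84.55 → 85

85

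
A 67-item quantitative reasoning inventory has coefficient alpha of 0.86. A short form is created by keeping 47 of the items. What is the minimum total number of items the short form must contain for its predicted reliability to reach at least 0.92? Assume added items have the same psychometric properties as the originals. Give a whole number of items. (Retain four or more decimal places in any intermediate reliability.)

126

First, r for the 47-item form: n = 47/67 = 0.7015, so r_47 = 0.7015·0.86/(1 + (0.7015 − 1)·0.86) = 0.8116
Then solve for n' with r_old = 0.8116, r_target = 0.92: n' = 0.92(1 − 0.8116)/[0.8116(1 − 0.92)] = 2.6695
Items = 2.6695 × 47 ≈ 125.47 → 126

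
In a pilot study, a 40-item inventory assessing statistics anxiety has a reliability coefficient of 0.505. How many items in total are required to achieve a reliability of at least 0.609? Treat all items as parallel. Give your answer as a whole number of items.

Rearranging the Spearman-Brown formula for n,
n = r*(1 − r) / [ r (1 − r*) ]
n = [0.609 × 0.495] / [0.505 × 0.391]
n = 0.301455 / 0.197455 ≈ 1.5267
Items needed = n × 40 = 1.5267 × 40 ≈ 61.07 → round up to 62

62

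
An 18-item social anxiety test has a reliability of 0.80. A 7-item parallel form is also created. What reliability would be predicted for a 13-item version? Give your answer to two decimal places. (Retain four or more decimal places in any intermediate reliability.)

0.74

The 7-item form is not needed; work directly from the 18-item form with n = 13/18 = 0.7222.
r_{13} = n·r / (1 + (n − 1)·r) = 0.5778 / 0.7778 ≈ 0.7429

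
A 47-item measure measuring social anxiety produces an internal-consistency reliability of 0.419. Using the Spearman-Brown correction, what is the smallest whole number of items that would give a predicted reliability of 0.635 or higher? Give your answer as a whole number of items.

114

n = [0.635 × 0.581] / [0.419 × 0.365]
n = 0.368935 / 0.152935 ≈ 2.4124
2.4124 × 47 = 113.38 → 114 items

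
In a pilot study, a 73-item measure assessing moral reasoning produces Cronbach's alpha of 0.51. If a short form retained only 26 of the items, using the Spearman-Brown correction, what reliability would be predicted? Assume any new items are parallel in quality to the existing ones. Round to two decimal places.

Length ratio n = 26/73 = 0.3562
r_new = (0.3562 × 0.51) / (1 + (0.3562 − 1) × 0.51)
r_new = 0.1817 / 0.6717 ≈ 0.2705

0.27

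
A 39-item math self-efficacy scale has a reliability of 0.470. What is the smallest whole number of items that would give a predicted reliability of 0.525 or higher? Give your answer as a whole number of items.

49

n = 0.525 × (1 − 0.470) / [ 0.470 × (1 − 0.525) ]
  = 0.278250 / 0.223250 = 1.2464
So the test needs 1.2464 × 39 ≈ 48.61 items; rounding up, 49.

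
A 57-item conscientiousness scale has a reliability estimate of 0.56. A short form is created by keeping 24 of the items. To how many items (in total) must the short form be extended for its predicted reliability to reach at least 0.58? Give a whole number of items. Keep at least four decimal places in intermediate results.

62

Short-form reliability: n = 24/57 = 0.4211; r_24 = n·r/(1+(n−1)r) ≈ 0.3489
Length factor from the short form to reach 0.58: n' = 0.58(1 − 0.3489) / [0.3489(1 − 0.58)] ≈ 2.5771
Items = 2.5771 × 24 ≈ 61.85 → 62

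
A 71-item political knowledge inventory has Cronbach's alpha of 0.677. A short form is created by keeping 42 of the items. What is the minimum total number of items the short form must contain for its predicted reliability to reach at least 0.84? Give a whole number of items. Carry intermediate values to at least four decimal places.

Short-form reliability: n = 42/71 = 0.5915; r_42 = n·r/(1+(n−1)r) ≈ 0.5535
Then solve for n' with r_old = 0.5535, r_target = 0.84: n' = 0.84(1 − 0.5535)/[0.5535(1 − 0.84)] = 4.2351
Items = 4.2351 × 42 ≈ 177.87 → 178

178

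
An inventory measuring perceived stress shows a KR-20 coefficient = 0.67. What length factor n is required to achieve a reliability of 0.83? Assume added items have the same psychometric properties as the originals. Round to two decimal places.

Invert Spearman-Brown to solve for n:
n = r*(1 − r) / [ r (1 − r*) ]
n = 0.83 × (1 − 0.67) / [ 0.67 × (1 − 0.83) ]
  = 0.2739 / 0.1139 = 2.4047

2.40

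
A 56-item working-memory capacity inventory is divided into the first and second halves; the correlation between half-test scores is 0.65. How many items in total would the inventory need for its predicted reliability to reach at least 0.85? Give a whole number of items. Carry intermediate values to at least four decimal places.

Corrected full-test reliability: r_full = 2 × 0.65 / (1 + 0.65) ≈ 0.7879
Solve Spearman-Brown for n: n = 0.85(1 − 0.7879) / [0.7879(1 − 0.85)] = 1.5254
Required items = 1.5254 × 56 = 85.42, so 86 items.

86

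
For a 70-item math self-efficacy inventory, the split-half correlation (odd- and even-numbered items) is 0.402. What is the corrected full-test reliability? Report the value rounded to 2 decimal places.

Each half is half the length of the full test, so the full test is n = 2 times a half.
r_full = 2(0.402) / (1 + 0.402)
       = 0.8040 / 1.4020 = 0.5735

0.57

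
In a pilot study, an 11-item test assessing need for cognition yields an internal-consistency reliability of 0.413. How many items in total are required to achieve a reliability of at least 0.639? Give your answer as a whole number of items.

Invert Spearman-Brown to solve for n:
n = r*(1 − r) / [ r (1 − r*) ]
n = [0.639 × 0.587] / [0.413 × 0.361]
  = 0.375093 / 0.149093 = 2.5158
So the test needs 2.5158 × 11 ≈ 27.67 items; rounding up, 28.

28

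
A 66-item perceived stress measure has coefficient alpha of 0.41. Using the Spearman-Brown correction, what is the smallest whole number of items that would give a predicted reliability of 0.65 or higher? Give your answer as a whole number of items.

177

n = 0.65(1 − 0.41) / [0.41(1 − 0.65)]
  = 0.3835 / 0.1435 = 2.6725
So the test needs 2.6725 × 66 ≈ 176.38 items; rounding up, 177.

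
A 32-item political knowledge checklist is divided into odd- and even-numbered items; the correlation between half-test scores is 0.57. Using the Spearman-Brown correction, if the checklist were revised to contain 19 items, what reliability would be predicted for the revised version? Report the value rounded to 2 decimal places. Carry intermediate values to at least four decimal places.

Spearman-Brown correction (n = 2): r_full = 2·0.57/(1 + 0.57) = 0.7261
Length factor from 32 to 19 items: n = 19/32 = 0.5938
r_new = n·r_full / (1 + (n − 1)·r_full) = 0.4312 / 0.7051 ≈ 0.6115

0.61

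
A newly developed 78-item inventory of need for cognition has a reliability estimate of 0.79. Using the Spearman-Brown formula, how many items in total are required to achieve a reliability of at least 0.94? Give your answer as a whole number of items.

325

n = [0.94 × 0.21] / [0.79 × 0.06]
n = 0.1974 / 0.0474 ≈ 4.1646
4.1646 × 78 = 324.84 → 325 items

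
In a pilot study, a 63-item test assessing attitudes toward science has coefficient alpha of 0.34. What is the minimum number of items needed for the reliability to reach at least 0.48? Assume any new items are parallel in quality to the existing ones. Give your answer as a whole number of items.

113

n = [0.48 × 0.66] / [0.34 × 0.52]
  = 0.3168 / 0.1768 = 1.7919
1.7919 × 63 = 112.89 → 113 items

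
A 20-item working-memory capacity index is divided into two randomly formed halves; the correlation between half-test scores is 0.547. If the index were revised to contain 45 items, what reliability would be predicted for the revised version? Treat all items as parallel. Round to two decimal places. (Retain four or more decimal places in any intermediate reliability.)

Full-test reliability from the split-half r: r_full = 2(0.547)/(1 + 0.547) = 0.7072
Length factor from 20 to 45 items: n = 45/20 = 2.2500
r_new = n·r_full / (1 + (n − 1)·r_full) = 1.5912 / 1.8840 ≈ 0.8446

0.84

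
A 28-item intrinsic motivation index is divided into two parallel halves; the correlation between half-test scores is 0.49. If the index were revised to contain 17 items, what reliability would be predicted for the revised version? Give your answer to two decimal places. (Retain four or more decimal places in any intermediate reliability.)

First correct the split-half correlation to full-test reliability: r_full = 2 × 0.49 / (1 + 0.49) ≈ 0.6577
Then adjust to 17 items: n = 17/28 = 0.6071
r_new = n·r_full / (1 + (n − 1)·r_full) = 0.3993 / 0.7416 ≈ 0.5384

0.54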